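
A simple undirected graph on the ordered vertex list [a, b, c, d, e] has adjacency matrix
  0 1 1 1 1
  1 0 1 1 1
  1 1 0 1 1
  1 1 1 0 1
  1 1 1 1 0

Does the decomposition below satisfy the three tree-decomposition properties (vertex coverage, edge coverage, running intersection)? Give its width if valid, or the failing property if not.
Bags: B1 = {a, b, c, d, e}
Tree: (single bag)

Yes; width 4.

Every vertex of G appears in some bag (union = {a, b, c, d, e}); every edge is covered by a bag; and for each vertex v the set of bags containing v is connected in the bag tree. The decomposition is therefore valid. The largest bag has 5 vertices, so the width is 4.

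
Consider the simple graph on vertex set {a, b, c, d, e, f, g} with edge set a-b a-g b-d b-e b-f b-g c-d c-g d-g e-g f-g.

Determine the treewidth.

2

A width-2 tree decomposition is:
Bags: B1 = {b, d, g}  B2 = {b, f, g}  B3 = {c, d, g}  B4 = {a, b, g}  B5 = {b, e, g}
Tree: B1–B2, B1–B3, B2–B4, B4–B5
Every bag has size at most 3, so the width is 3 − 1 = 2 and tw(G) ≤ 2. For the lower bound, the 3 vertices {c, d, g} are pairwise adjacent, and any tree decomposition puts a clique entirely inside one bag — forcing width ≥ 2. Hence tw(G) = 2 exactly.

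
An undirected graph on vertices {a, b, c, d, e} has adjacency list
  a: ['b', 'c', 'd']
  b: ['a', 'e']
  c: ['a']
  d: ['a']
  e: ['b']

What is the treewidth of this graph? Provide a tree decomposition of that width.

The largest bag has 2 vertices, giving width 1; this decomposition certifies tw(G) ≤ 1. G has an edge, so its treewidth is at least 1. Combining the bounds, tw(G) = 1.

Treewidth 1.
One such decomposition:
Bags: B1 = {a, c}  B2 = {a, b}  B3 = {b, e}  B4 = {a, d}
Tree: B1–B2, B2–B3, B2–B4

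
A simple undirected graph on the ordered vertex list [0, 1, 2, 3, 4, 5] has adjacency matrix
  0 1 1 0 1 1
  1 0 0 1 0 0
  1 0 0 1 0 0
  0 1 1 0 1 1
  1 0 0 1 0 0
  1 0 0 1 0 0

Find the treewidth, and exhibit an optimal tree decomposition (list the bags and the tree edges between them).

Treewidth 2.
One such decomposition:
Bags: B1 = {0, 1, 3}  B2 = {0, 3, 5}  B3 = {0, 2, 3}  B4 = {0, 3, 4}
Tree: B1–B2, B2–B3, B3–B4

Every bag has size at most 3, so the width is 3 − 1 = 2 and tw(G) ≤ 2. The edges 1–0–5–3–1 form a cycle, so G is not a tree and its treewidth is at least 2. Hence tw(G) = 2 exactly.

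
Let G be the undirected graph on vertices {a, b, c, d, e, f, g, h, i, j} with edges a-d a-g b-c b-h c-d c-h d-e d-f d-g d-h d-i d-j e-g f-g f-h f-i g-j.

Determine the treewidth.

2

A width-2 tree decomposition is:
Bags: B1 = {d, f, g}  B2 = {d, f, i}  B3 = {d, f, h}  B4 = {d, e, g}  B5 = {c, d, h}  B6 = {a, d, g}  B7 = {d, g, j}  B8 = {b, c, h}
Tree: B1–B2, B2–B3, B1–B4, B3–B5, B1–B6, B6–B7, B5–B8
Each bag holds 3 vertices, so the decomposition has width 2, which upper-bounds the treewidth. For the lower bound, the 3 vertices {d, g, j} are pairwise adjacent, and any tree decomposition puts a clique entirely inside one bag — forcing width ≥ 2. Combining the bounds, tw(G) = 2.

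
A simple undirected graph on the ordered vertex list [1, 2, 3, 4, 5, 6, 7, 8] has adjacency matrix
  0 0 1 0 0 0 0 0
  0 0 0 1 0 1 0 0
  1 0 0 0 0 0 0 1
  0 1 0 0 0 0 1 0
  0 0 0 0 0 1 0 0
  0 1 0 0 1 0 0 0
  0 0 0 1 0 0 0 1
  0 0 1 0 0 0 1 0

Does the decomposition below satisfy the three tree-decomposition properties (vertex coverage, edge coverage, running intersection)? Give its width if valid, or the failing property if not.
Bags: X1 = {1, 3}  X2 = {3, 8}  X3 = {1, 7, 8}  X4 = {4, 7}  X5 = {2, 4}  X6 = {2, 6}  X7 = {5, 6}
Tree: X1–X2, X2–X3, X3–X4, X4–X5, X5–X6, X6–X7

A tree decomposition must satisfy three properties: every vertex lies in some bag; for every edge, both endpoints lie together in some bag; and for every vertex, the bags containing it form a connected subtree. Here bags containing vertex 1 are not connected in the tree, so the decomposition is invalid.

No — bags containing vertex 1 are not connected in the tree.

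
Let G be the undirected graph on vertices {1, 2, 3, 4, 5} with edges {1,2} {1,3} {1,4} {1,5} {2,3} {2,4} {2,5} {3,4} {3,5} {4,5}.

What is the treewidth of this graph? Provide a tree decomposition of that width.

Treewidth 4.
One optimal decomposition is:
Bags: B1 = {1, 2, 3, 4, 5}
Tree: (single bag)

A single bag containing all 5 vertices is trivially a valid decomposition of width 4. Conversely, {1, 2, 3, 4, 5} is a clique of size 5, and the vertices of any clique must share a bag in every tree decomposition; so some bag has ≥ 5 vertices and tw(G) ≥ 4. Combining the bounds, tw(G) = 4.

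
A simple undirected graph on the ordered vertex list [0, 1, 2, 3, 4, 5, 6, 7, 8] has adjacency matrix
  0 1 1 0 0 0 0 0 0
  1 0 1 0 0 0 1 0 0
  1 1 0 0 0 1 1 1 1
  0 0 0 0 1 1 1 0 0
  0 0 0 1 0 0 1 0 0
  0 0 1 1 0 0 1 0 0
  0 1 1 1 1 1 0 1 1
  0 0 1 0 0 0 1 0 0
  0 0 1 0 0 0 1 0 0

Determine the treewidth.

2

A width-2 tree decomposition is:
Bags: B1 = {1, 2, 6}  B2 = {2, 6, 7}  B3 = {2, 5, 6}  B4 = {3, 5, 6}  B5 = {0, 1, 2}  B6 = {3, 4, 6}  B7 = {2, 6, 8}
Tree: B1–B2, B2–B3, B3–B4, B1–B5, B4–B6, B1–B7
Every bag has size at most 3, so the width is 3 − 1 = 2 and tw(G) ≤ 2. On the other hand G contains the 3-clique {0, 1, 2}. A clique must lie in a single bag of any decomposition, so no decomposition can have width below 2. Hence tw(G) = 2 exactly.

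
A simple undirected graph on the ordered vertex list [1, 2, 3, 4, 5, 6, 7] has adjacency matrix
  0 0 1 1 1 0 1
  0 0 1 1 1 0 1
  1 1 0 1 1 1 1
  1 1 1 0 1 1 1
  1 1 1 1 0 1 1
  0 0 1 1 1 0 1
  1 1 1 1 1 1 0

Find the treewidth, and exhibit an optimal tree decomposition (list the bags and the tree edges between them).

The largest bag has 5 vertices, giving width 4; this decomposition certifies tw(G) ≤ 4. On the other hand G contains the 5-clique {1, 3, 4, 5, 7}. A clique must lie in a single bag of any decomposition, so no decomposition can have width below 4. Therefore the treewidth is 4.

Treewidth 4.
One optimal decomposition is:
Bags: B1 = {1, 3, 4, 5, 7}  B2 = {2, 3, 4, 5, 7}  B3 = {3, 4, 5, 6, 7}
Tree: B1–B2, B1–B3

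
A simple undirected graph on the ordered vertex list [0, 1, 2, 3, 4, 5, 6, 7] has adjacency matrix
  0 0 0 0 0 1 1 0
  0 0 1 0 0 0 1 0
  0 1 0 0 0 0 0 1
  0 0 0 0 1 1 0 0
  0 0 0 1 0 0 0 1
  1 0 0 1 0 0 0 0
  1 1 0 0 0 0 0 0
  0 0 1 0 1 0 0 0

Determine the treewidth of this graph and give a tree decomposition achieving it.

Every bag has size at most 3, so the width is 3 − 1 = 2 and tw(G) ≤ 2. The edges 6–1–2–7–4–3–5–0–6 form a cycle, so G is not a tree and its treewidth is at least 2. Combining the bounds, tw(G) = 2.

Treewidth 2.
One optimal decomposition is:
Bags: B1 = {1, 2, 6}  B2 = {2, 6, 7}  B3 = {4, 6, 7}  B4 = {3, 4, 6}  B5 = {3, 5, 6}  B6 = {0, 5, 6}
Tree: B1–B2, B2–B3, B3–B4, B4–B5, B5–B6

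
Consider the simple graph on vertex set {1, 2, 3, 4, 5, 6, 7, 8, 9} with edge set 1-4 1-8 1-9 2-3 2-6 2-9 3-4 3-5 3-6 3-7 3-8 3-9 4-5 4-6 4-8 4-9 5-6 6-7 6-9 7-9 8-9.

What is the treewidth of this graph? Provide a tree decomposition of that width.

Each bag holds 4 vertices, so the decomposition has width 3, which upper-bounds the treewidth. Conversely, {1, 4, 8, 9} is a clique of size 4, and the vertices of any clique must share a bag in every tree decomposition; so some bag has ≥ 4 vertices and tw(G) ≥ 3. The upper and lower bounds meet at 3, so that is the treewidth.

Treewidth 3.
One optimal decomposition is:
Bags: B1 = {3, 4, 6, 9}  B2 = {3, 4, 8, 9}  B3 = {3, 4, 5, 6}  B4 = {3, 6, 7, 9}  B5 = {2, 3, 6, 9}  B6 = {1, 4, 8, 9}
Tree: B1–B2, B1–B3, B1–B4, B4–B5, B2–B6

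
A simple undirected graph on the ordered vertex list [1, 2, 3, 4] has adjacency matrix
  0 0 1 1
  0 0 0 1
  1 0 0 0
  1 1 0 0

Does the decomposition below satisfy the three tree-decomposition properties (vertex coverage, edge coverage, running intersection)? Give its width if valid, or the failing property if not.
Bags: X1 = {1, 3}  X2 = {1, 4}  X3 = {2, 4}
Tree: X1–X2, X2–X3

Vertex coverage: the bags together contain {1, 2, 3, 4}, the full vertex set. Edge coverage: each edge of G has both endpoints in at least one bag. Running intersection: for every vertex, the bags containing it form a connected subtree. All three properties hold, so this is a valid tree decomposition of width max|bag| − 1 = 1, and hence tw(G) ≤ 1.

Yes; width 1.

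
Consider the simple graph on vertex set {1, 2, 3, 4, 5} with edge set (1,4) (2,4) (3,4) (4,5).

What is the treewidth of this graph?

A width-1 tree decomposition is:
Bags: B1 = {2, 4}  B2 = {4, 5}  B3 = {1, 4}  B4 = {3, 4}
Tree: B1–B2, B1–B3, B3–B4
Every bag has size at most 2, so the width is 2 − 1 = 1 and tw(G) ≤ 1. G has an edge, so its treewidth is at least 1. Combining the bounds, tw(G) = 1.

1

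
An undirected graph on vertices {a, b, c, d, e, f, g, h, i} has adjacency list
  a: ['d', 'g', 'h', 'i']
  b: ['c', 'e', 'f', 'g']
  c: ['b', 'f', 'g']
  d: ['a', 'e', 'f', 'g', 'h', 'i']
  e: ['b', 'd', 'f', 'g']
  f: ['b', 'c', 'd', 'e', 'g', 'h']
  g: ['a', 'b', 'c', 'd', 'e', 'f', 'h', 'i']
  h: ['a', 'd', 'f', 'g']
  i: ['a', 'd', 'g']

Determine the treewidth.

3

A width-3 tree decomposition is:
Bags: B1 = {d, e, f, g}  B2 = {d, f, g, h}  B3 = {b, e, f, g}  B4 = {a, d, g, h}  B5 = {b, c, f, g}  B6 = {a, d, g, i}
Tree: B1–B2, B1–B3, B2–B4, B3–B5, B4–B6
Each bag holds 4 vertices, so the decomposition has width 3, which upper-bounds the treewidth. On the other hand G contains the 4-clique {a, d, g, h}. A clique must lie in a single bag of any decomposition, so no decomposition can have width below 3. Therefore the treewidth is 3.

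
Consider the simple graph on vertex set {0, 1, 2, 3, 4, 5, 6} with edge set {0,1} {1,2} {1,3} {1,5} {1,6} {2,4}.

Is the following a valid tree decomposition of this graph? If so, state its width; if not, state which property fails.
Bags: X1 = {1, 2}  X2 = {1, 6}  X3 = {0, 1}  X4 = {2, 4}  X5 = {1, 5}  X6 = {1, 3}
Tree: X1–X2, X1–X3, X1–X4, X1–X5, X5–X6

Vertex coverage: the bags together contain {0, 1, 2, 3, 4, 5, 6}, the full vertex set. Edge coverage: each edge of G has both endpoints in at least one bag. Running intersection: for every vertex, the bags containing it form a connected subtree. All three properties hold, so this is a valid tree decomposition of width max|bag| − 1 = 1, and hence tw(G) ≤ 1.

Yes; width 1.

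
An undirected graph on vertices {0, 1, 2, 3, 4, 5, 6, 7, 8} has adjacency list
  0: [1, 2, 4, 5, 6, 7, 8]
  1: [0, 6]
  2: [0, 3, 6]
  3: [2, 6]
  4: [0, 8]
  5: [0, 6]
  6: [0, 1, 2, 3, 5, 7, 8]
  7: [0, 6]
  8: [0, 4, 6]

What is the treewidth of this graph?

2

A width-2 tree decomposition is:
Bags: B1 = {0, 1, 6}  B2 = {0, 6, 7}  B3 = {0, 6, 8}  B4 = {0, 2, 6}  B5 = {2, 3, 6}  B6 = {0, 5, 6}  B7 = {0, 4, 8}
Tree: B1–B2, B1–B3, B2–B4, B4–B5, B3–B6, B3–B7
Every bag has size at most 3, so the width is 3 − 1 = 2 and tw(G) ≤ 2. For the lower bound, the 3 vertices {0, 4, 8} are pairwise adjacent, and any tree decomposition puts a clique entirely inside one bag — forcing width ≥ 2. Therefore the treewidth is 2.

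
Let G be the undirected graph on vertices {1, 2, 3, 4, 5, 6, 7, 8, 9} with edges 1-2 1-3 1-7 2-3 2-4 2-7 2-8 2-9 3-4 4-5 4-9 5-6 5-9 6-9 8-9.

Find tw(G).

A width-2 tree decomposition is:
Bags: B1 = {2, 4, 9}  B2 = {4, 5, 9}  B3 = {2, 3, 4}  B4 = {2, 8, 9}  B5 = {5, 6, 9}  B6 = {1, 2, 3}  B7 = {1, 2, 7}
Tree: B1–B2, B1–B3, B1–B4, B2–B5, B3–B6, B6–B7
Each bag holds 3 vertices, so the decomposition has width 2, which upper-bounds the treewidth. Conversely, {2, 8, 9} is a clique of size 3, and the vertices of any clique must share a bag in every tree decomposition; so some bag has ≥ 3 vertices and tw(G) ≥ 2. Hence tw(G) = 2 exactly.

2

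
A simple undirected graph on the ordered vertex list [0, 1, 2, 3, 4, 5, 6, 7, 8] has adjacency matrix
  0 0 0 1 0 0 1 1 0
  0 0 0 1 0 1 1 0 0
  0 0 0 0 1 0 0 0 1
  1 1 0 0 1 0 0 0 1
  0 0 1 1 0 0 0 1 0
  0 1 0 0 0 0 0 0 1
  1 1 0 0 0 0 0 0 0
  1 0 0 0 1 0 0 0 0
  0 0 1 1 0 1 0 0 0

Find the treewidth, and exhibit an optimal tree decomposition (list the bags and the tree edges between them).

Every bag has size at most 4, so the width is 4 − 1 = 3 and tw(G) ≤ 3. For the lower bound: the 4 vertex sets {2,4,7}, {0}, {3}, {1,5,6,8} are disjoint, each induces a connected subgraph, and every pair is joined by at least one edge of G. Contracting each set to a single vertex therefore yields K_{4} as a minor, and since treewidth is minor-monotone, tw(G) ≥ tw(K_{4}) = 3. Combining the bounds, tw(G) = 3.

Treewidth 3.
One such decomposition:
Bags: B1 = {0, 2, 4, 7}  B2 = {0, 2, 3, 4}  B3 = {0, 2, 3, 8}  B4 = {0, 3, 6, 8}  B5 = {1, 3, 6, 8}  B6 = {1, 5, 6, 8}
Tree: B1–B2, B2–B3, B3–B4, B4–B5, B5–B6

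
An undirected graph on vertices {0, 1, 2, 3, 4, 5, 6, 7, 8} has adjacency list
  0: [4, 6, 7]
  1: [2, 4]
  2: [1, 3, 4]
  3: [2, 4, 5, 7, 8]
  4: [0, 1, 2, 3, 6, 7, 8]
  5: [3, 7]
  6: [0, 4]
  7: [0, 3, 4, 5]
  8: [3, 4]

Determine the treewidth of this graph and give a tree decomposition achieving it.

The largest bag has 3 vertices, giving width 2; this decomposition certifies tw(G) ≤ 2. For the lower bound, the 3 vertices {0, 4, 6} are pairwise adjacent, and any tree decomposition puts a clique entirely inside one bag — forcing width ≥ 2. Therefore the treewidth is 2.

Treewidth 2.
Bags: B1 = {0, 4, 6}  B2 = {0, 4, 7}  B3 = {3, 4, 7}  B4 = {2, 3, 4}  B5 = {1, 2, 4}  B6 = {3, 4, 8}  B7 = {3, 5, 7}
Tree: B1–B2, B2–B3, B3–B4, B4–B5, B4–B6, B3–B7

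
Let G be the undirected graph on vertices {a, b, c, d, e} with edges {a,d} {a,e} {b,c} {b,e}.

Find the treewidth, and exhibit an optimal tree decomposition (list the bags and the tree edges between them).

Each bag holds 2 vertices, so the decomposition has width 1, which upper-bounds the treewidth. Since G has at least one edge (e.g. d–a), it is not an edgeless graph, so tw(G) ≥ 1. Hence tw(G) = 1 exactly.

Treewidth 1.
One optimal decomposition is:
Bags: B1 = {a, d}  B2 = {a, e}  B3 = {b, e}  B4 = {b, c}
Tree: B1–B2, B2–B3, B3–B4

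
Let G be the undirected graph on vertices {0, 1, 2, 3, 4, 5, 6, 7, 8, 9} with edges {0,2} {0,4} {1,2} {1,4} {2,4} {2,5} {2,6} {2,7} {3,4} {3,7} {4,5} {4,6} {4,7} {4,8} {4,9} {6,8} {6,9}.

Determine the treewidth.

2

A width-2 tree decomposition is:
Bags: B1 = {2, 4, 7}  B2 = {2, 4, 6}  B3 = {1, 2, 4}  B4 = {4, 6, 9}  B5 = {0, 2, 4}  B6 = {3, 4, 7}  B7 = {2, 4, 5}  B8 = {4, 6, 8}
Tree: B1–B2, B2–B3, B2–B4, B3–B5, B1–B6, B1–B7, B4–B8
The largest bag has 3 vertices, giving width 2; this decomposition certifies tw(G) ≤ 2. Conversely, {4, 6, 8} is a clique of size 3, and the vertices of any clique must share a bag in every tree decomposition; so some bag has ≥ 3 vertices and tw(G) ≥ 2. The upper and lower bounds meet at 2, so that is the treewidth.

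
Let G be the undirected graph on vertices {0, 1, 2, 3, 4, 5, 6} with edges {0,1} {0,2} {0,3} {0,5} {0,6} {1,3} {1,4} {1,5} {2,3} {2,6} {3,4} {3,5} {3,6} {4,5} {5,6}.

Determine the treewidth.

A width-3 tree decomposition is:
Bags: B1 = {0, 3, 5, 6}  B2 = {0, 2, 3, 6}  B3 = {0, 1, 3, 5}  B4 = {1, 3, 4, 5}
Tree: B1–B2, B1–B3, B3–B4
Every bag has size at most 4, so the width is 4 − 1 = 3 and tw(G) ≤ 3. Conversely, {0, 2, 3, 6} is a clique of size 4, and the vertices of any clique must share a bag in every tree decomposition; so some bag has ≥ 4 vertices and tw(G) ≥ 3. Therefore the treewidth is 3.

3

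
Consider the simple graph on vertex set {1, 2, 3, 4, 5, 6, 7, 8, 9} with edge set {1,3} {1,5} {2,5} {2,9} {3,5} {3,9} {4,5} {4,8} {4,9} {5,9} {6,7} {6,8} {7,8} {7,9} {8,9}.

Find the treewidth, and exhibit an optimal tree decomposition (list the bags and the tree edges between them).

Every bag has size at most 3, so the width is 3 − 1 = 2 and tw(G) ≤ 2. Conversely, {1, 3, 5} is a clique of size 3, and the vertices of any clique must share a bag in every tree decomposition; so some bag has ≥ 3 vertices and tw(G) ≥ 2. The upper and lower bounds meet at 2, so that is the treewidth.

Treewidth 2.
One optimal decomposition is:
Bags: B1 = {4, 5, 9}  B2 = {4, 8, 9}  B3 = {7, 8, 9}  B4 = {3, 5, 9}  B5 = {1, 3, 5}  B6 = {2, 5, 9}  B7 = {6, 7, 8}
Tree: B1–B2, B2–B3, B1–B4, B4–B5, B4–B6, B3–B7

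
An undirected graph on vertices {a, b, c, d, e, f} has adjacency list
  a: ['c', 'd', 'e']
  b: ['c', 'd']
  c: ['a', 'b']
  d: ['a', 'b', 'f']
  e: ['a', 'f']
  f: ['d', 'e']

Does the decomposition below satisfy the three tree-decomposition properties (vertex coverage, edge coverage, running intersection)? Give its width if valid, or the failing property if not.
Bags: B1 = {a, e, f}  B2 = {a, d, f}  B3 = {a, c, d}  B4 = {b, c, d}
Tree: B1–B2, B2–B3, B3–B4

Yes; width 2.

Checking the three conditions: (i) the bags cover all of {a, b, c, d, e, f}; (ii) for each edge, some bag contains both endpoints; (iii) the bags containing any fixed vertex form a subtree. All hold, so the decomposition is valid with width 3 − 1 = 2.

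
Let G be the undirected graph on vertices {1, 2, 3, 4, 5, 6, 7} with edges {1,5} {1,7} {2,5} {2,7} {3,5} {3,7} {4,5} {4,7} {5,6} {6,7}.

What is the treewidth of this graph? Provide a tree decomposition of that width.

Every bag has size at most 3, so the width is 3 − 1 = 2 and tw(G) ≤ 2. Since 7–4–5–6–7 is a cycle in G, G is not acyclic. Forests are exactly the graphs of treewidth ≤ 1, so tw(G) ≥ 2. The upper and lower bounds meet at 2, so that is the treewidth.

Treewidth 2.
One optimal decomposition is:
Bags: B1 = {4, 5, 7}  B2 = {5, 6, 7}  B3 = {2, 5, 7}  B4 = {3, 5, 7}  B5 = {1, 5, 7}
Tree: B1–B2, B2–B3, B3–B4, B4–B5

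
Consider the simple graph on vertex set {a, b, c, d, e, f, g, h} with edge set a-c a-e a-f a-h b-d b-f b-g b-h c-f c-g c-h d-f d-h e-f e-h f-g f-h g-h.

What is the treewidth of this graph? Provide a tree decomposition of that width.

Treewidth 3.
Bags: B1 = {c, f, g, h}  B2 = {b, f, g, h}  B3 = {b, d, f, h}  B4 = {a, c, f, h}  B5 = {a, e, f, h}
Tree: B1–B2, B2–B3, B1–B4, B4–B5

Each bag holds 4 vertices, so the decomposition has width 3, which upper-bounds the treewidth. Conversely, {b, d, f, h} is a clique of size 4, and the vertices of any clique must share a bag in every tree decomposition; so some bag has ≥ 4 vertices and tw(G) ≥ 3. Hence tw(G) = 3 exactly.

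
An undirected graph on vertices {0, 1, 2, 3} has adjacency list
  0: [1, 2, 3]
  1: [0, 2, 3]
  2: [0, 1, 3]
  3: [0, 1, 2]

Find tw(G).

A width-3 tree decomposition is:
Bags: B1 = {0, 1, 2, 3}
Tree: (single bag)
A single bag containing all 4 vertices is trivially a valid decomposition of width 3. For the lower bound, the 4 vertices {0, 1, 2, 3} are pairwise adjacent, and any tree decomposition puts a clique entirely inside one bag — forcing width ≥ 3. The upper and lower bounds meet at 3, so that is the treewidth.

3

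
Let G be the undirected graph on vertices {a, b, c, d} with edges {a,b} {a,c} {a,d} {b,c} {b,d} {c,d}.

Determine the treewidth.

3

A width-3 tree decomposition is:
Bags: B1 = {a, b, c, d}
Tree: (single bag)
A single bag containing all 4 vertices is trivially a valid decomposition of width 3. Conversely, {a, b, c, d} is a clique of size 4, and the vertices of any clique must share a bag in every tree decomposition; so some bag has ≥ 4 vertices and tw(G) ≥ 3. Combining the bounds, tw(G) = 3.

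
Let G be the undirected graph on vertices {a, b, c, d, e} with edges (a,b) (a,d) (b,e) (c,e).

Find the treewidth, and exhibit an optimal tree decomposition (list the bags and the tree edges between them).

Treewidth 1.
One such decomposition:
Bags: B1 = {c, e}  B2 = {b, e}  B3 = {a, b}  B4 = {a, d}
Tree: B1–B2, B2–B3, B3–B4

The largest bag has 2 vertices, giving width 1; this decomposition certifies tw(G) ≤ 1. Any graph with an edge has treewidth ≥ 1, and G has the edge c–e. Hence tw(G) = 1 exactly.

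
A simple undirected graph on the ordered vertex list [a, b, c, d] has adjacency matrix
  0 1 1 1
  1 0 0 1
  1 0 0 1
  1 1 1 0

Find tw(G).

2

A width-2 tree decomposition is:
Bags: B1 = {a, c, d}  B2 = {a, b, d}
Tree: B1–B2
Each bag holds 3 vertices, so the decomposition has width 2, which upper-bounds the treewidth. Conversely, {a, c, d} is a clique of size 3, and the vertices of any clique must share a bag in every tree decomposition; so some bag has ≥ 3 vertices and tw(G) ≥ 2. Combining the bounds, tw(G) = 2.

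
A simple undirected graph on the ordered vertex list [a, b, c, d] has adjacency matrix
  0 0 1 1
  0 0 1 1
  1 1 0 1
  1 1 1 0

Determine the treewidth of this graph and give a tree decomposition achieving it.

The largest bag has 3 vertices, giving width 2; this decomposition certifies tw(G) ≤ 2. For the lower bound, the 3 vertices {a, c, d} are pairwise adjacent, and any tree decomposition puts a clique entirely inside one bag — forcing width ≥ 2. Hence tw(G) = 2 exactly.

Treewidth 2.
One such decomposition:
Bags: B1 = {b, c, d}  B2 = {a, c, d}
Tree: B1–B2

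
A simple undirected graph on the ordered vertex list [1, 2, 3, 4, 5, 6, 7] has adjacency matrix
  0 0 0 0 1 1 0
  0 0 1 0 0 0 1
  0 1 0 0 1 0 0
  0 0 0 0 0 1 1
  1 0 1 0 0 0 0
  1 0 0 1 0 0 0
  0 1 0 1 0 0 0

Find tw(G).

2

A width-2 tree decomposition is:
Bags: B1 = {2, 4, 7}  B2 = {2, 3, 4}  B3 = {3, 4, 5}  B4 = {1, 4, 5}  B5 = {1, 4, 6}
Tree: B1–B2, B2–B3, B3–B4, B4–B5
Every bag has size at most 3, so the width is 3 − 1 = 2 and tw(G) ≤ 2. Since 4–7–2–3–5–1–6–4 is a cycle in G, G is not acyclic. Forests are exactly the graphs of treewidth ≤ 1, so tw(G) ≥ 2. Hence tw(G) = 2 exactly.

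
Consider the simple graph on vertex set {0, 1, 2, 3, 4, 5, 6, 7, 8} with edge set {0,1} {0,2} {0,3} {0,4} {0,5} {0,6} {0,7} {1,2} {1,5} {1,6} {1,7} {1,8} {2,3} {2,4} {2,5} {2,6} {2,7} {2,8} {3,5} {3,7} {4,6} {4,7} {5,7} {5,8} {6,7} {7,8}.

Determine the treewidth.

A width-4 tree decomposition is:
Bags: B1 = {0, 1, 2, 5, 7}  B2 = {0, 1, 2, 6, 7}  B3 = {0, 2, 3, 5, 7}  B4 = {1, 2, 5, 7, 8}  B5 = {0, 2, 4, 6, 7}
Tree: B1–B2, B1–B3, B1–B4, B2–B5
The largest bag has 5 vertices, giving width 4; this decomposition certifies tw(G) ≤ 4. For the lower bound, the 5 vertices {0, 1, 2, 5, 7} are pairwise adjacent, and any tree decomposition puts a clique entirely inside one bag — forcing width ≥ 4. Combining the bounds, tw(G) = 4.

4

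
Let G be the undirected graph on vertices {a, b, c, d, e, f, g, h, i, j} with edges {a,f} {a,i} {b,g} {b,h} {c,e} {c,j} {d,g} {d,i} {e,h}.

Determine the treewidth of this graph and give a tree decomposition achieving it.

Treewidth 1.
One such decomposition:
Bags: B1 = {c, j}  B2 = {c, e}  B3 = {e, h}  B4 = {b, h}  B5 = {b, g}  B6 = {d, g}  B7 = {d, i}  B8 = {a, i}  B9 = {a, f}
Tree: B1–B2, B2–B3, B3–B4, B4–B5, B5–B6, B6–B7, B7–B8, B8–B9

Each bag holds 2 vertices, so the decomposition has width 1, which upper-bounds the treewidth. G has an edge, so its treewidth is at least 1. Therefore the treewidth is 1.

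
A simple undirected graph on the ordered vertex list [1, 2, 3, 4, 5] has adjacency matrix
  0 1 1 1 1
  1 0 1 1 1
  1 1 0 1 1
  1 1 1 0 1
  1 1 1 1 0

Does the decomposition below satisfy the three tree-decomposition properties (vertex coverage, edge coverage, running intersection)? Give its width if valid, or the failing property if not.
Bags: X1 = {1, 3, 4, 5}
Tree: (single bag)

No — vertex 2 appears in no bag.

A tree decomposition must satisfy three properties: every vertex lies in some bag; for every edge, both endpoints lie together in some bag; and for every vertex, the bags containing it form a connected subtree. Here vertex 2 appears in no bag, so the decomposition is invalid.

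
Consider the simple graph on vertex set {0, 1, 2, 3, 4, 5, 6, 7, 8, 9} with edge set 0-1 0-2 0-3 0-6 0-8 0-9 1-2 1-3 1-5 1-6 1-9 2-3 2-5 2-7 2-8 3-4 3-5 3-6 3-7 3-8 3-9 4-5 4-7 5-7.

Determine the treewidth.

A width-3 tree decomposition is:
Bags: B1 = {0, 1, 2, 3}  B2 = {0, 2, 3, 8}  B3 = {0, 1, 3, 9}  B4 = {0, 1, 3, 6}  B5 = {1, 2, 3, 5}  B6 = {2, 3, 5, 7}  B7 = {3, 4, 5, 7}
Tree: B1–B2, B1–B3, B1–B4, B1–B5, B5–B6, B6–B7
The largest bag has 4 vertices, giving width 3; this decomposition certifies tw(G) ≤ 3. Conversely, {0, 2, 3, 8} is a clique of size 4, and the vertices of any clique must share a bag in every tree decomposition; so some bag has ≥ 4 vertices and tw(G) ≥ 3. Combining the bounds, tw(G) = 3.

3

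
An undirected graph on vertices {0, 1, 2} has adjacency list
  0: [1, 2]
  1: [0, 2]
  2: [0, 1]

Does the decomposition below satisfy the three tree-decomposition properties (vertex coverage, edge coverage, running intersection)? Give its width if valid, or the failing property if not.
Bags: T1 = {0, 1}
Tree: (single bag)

A tree decomposition must satisfy three properties: every vertex lies in some bag; for every edge, both endpoints lie together in some bag; and for every vertex, the bags containing it form a connected subtree. Here vertex 2 appears in no bag, so the decomposition is invalid.

No — vertex 2 appears in no bag.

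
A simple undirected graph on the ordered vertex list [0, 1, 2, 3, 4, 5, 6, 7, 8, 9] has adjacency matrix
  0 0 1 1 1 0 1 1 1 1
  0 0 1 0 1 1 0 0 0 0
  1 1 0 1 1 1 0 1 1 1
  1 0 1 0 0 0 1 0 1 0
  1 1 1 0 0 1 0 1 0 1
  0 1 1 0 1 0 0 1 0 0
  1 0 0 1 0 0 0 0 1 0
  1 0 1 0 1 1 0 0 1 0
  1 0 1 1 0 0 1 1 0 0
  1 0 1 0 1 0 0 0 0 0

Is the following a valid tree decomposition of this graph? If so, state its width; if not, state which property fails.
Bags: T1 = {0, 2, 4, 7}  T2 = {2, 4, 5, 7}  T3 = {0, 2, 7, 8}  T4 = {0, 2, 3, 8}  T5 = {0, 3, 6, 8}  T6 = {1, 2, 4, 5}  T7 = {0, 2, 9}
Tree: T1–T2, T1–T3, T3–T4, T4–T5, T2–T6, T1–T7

A tree decomposition must satisfy three properties: every vertex lies in some bag; for every edge, both endpoints lie together in some bag; and for every vertex, the bags containing it form a connected subtree. Here edge (4,9) lies in no bag, so the decomposition is invalid.

No — edge (4,9) lies in no bag.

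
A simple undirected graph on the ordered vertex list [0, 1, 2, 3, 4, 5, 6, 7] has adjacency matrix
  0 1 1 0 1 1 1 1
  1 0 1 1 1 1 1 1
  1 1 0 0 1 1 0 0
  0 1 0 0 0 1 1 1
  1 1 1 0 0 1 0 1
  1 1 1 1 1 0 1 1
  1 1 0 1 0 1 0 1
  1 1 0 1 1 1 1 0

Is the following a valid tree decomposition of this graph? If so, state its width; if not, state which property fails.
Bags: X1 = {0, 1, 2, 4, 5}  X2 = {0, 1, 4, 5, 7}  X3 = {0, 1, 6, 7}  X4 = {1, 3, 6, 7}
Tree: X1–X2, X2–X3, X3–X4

A tree decomposition must satisfy three properties: every vertex lies in some bag; for every edge, both endpoints lie together in some bag; and for every vertex, the bags containing it form a connected subtree. Here edge (5,6) lies in no bag, so the decomposition is invalid.

No — edge (5,6) lies in no bag.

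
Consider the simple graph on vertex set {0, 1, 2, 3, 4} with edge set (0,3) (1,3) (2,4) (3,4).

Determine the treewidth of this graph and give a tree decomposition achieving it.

Treewidth 1.
Bags: B1 = {0, 3}  B2 = {1, 3}  B3 = {3, 4}  B4 = {2, 4}
Tree: B1–B2, B1–B3, B3–B4

Every bag has size at most 2, so the width is 2 − 1 = 1 and tw(G) ≤ 1. Any graph with an edge has treewidth ≥ 1, and G has the edge 3–0. Therefore the treewidth is 1.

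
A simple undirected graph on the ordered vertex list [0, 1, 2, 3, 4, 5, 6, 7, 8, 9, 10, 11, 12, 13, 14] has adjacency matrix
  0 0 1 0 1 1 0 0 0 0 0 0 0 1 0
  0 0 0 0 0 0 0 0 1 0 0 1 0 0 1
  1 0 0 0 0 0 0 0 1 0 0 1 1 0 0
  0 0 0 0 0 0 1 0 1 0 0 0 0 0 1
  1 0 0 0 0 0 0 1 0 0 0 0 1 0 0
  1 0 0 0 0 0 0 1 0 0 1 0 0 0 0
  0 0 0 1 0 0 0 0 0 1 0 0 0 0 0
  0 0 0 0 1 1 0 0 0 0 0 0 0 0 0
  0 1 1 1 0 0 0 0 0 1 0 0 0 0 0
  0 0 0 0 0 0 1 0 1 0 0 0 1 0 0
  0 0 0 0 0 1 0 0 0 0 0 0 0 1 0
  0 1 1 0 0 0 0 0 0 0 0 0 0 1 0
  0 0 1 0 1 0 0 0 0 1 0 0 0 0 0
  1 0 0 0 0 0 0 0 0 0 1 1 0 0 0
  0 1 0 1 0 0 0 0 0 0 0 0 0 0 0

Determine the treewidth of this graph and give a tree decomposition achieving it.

The largest bag has 4 vertices, giving width 3; this decomposition certifies tw(G) ≤ 3. For the lower bound: the 4 vertex sets {3,6,14}, {1}, {8}, {2,9,11,12} are disjoint, each induces a connected subgraph, and every pair is joined by at least one edge of G. Contracting each set to a single vertex therefore yields K_{4} as a minor, and since treewidth is minor-monotone, tw(G) ≥ tw(K_{4}) = 3. Combining the bounds, tw(G) = 3.

Treewidth 3.
Bags: B1 = {1, 3, 6, 14}  B2 = {1, 3, 6, 8}  B3 = {1, 6, 8, 9}  B4 = {1, 8, 9, 11}  B5 = {2, 8, 9, 11}  B6 = {2, 9, 11, 12}  B7 = {2, 11, 12, 13}  B8 = {0, 2, 12, 13}  B9 = {0, 4, 12, 13}  B10 = {0, 4, 10, 13}  B11 = {0, 4, 5, 10}  B12 = {4, 5, 7, 10}
Tree: B1–B2, B2–B3, B3–B4, B4–B5, B5–B6, B6–B7, B7–B8, B8–B9, B9–B10, B10–B11, B11–B12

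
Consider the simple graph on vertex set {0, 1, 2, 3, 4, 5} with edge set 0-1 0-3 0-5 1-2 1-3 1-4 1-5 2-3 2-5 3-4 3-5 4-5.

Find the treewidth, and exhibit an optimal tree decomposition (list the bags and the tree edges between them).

Each bag holds 4 vertices, so the decomposition has width 3, which upper-bounds the treewidth. For the lower bound, the 4 vertices {0, 1, 3, 5} are pairwise adjacent, and any tree decomposition puts a clique entirely inside one bag — forcing width ≥ 3. Hence tw(G) = 3 exactly.

Treewidth 3.
One optimal decomposition is:
Bags: B1 = {0, 1, 3, 5}  B2 = {1, 3, 4, 5}  B3 = {1, 2, 3, 5}
Tree: B1–B2, B1–B3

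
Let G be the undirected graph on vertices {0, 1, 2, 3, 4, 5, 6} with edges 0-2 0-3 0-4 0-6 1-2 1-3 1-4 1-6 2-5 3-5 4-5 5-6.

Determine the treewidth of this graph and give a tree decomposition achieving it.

Each bag holds 4 vertices, so the decomposition has width 3, which upper-bounds the treewidth. For the lower bound: the 4 vertex sets {0,4}, {2,5}, {1}, {6} are disjoint, each induces a connected subgraph, and every pair is joined by at least one edge of G. Contracting each set to a single vertex therefore yields K_{4} as a minor, and since treewidth is minor-monotone, tw(G) ≥ tw(K_{4}) = 3. Hence tw(G) = 3 exactly.

Treewidth 3.
One such decomposition:
Bags: B1 = {0, 1, 4, 5}  B2 = {0, 1, 2, 5}  B3 = {0, 1, 5, 6}  B4 = {0, 1, 3, 5}
Tree: B1–B2, B2–B3, B3–B4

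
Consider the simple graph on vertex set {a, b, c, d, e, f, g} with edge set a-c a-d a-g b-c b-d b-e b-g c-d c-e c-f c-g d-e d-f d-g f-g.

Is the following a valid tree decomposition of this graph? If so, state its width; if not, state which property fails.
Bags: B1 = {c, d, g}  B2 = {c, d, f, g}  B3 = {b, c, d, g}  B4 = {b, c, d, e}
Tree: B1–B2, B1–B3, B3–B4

No — vertex a appears in no bag.

A tree decomposition must satisfy three properties: every vertex lies in some bag; for every edge, both endpoints lie together in some bag; and for every vertex, the bags containing it form a connected subtree. Here vertex a appears in no bag, so the decomposition is invalid.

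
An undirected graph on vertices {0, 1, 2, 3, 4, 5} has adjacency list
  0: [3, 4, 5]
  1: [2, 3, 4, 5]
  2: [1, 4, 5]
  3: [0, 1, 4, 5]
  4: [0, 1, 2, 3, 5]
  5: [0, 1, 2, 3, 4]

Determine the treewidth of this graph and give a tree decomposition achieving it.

Treewidth 3.
One optimal decomposition is:
Bags: B1 = {0, 3, 4, 5}  B2 = {1, 3, 4, 5}  B3 = {1, 2, 4, 5}
Tree: B1–B2, B2–B3

Every bag has size at most 4, so the width is 4 − 1 = 3 and tw(G) ≤ 3. Conversely, {0, 3, 4, 5} is a clique of size 4, and the vertices of any clique must share a bag in every tree decomposition; so some bag has ≥ 4 vertices and tw(G) ≥ 3. Combining the bounds, tw(G) = 3.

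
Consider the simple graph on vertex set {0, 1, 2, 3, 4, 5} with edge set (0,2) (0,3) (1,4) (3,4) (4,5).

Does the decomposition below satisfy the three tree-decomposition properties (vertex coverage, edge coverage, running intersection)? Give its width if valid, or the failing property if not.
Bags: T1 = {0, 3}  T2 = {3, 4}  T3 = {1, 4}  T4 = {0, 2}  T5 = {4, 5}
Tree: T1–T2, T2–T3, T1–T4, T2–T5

Vertex coverage: the bags together contain {0, 1, 2, 3, 4, 5}, the full vertex set. Edge coverage: each edge of G has both endpoints in at least one bag. Running intersection: for every vertex, the bags containing it form a connected subtree. All three properties hold, so this is a valid tree decomposition of width max|bag| − 1 = 1, and hence tw(G) ≤ 1.

Yes; width 1.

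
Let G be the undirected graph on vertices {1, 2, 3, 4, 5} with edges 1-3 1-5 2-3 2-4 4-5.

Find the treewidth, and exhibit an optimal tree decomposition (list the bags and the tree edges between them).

Treewidth 2.
Bags: B1 = {2, 3, 4}  B2 = {3, 4, 5}  B3 = {1, 3, 5}
Tree: B1–B2, B2–B3

The largest bag has 3 vertices, giving width 2; this decomposition certifies tw(G) ≤ 2. Since 3–2–4–5–1–3 is a cycle in G, G is not acyclic. Forests are exactly the graphs of treewidth ≤ 1, so tw(G) ≥ 2. Combining the bounds, tw(G) = 2.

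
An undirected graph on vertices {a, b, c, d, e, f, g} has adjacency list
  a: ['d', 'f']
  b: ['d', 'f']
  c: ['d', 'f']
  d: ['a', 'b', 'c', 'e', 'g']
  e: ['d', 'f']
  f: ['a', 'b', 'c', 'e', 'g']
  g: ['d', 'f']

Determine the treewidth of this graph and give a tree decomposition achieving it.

Treewidth 2.
One such decomposition:
Bags: B1 = {d, f, g}  B2 = {a, d, f}  B3 = {c, d, f}  B4 = {d, e, f}  B5 = {b, d, f}
Tree: B1–B2, B2–B3, B3–B4, B4–B5

The largest bag has 3 vertices, giving width 2; this decomposition certifies tw(G) ≤ 2. The edges d–g–f–a–d form a cycle, so G is not a tree and its treewidth is at least 2. Combining the bounds, tw(G) = 2.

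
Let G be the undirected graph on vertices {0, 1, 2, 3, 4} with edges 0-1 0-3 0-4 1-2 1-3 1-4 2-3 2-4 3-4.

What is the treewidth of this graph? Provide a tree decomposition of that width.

Treewidth 3.
One such decomposition:
Bags: B1 = {1, 2, 3, 4}  B2 = {0, 1, 3, 4}
Tree: B1–B2

Each bag holds 4 vertices, so the decomposition has width 3, which upper-bounds the treewidth. Conversely, {0, 1, 3, 4} is a clique of size 4, and the vertices of any clique must share a bag in every tree decomposition; so some bag has ≥ 4 vertices and tw(G) ≥ 3. The upper and lower bounds meet at 3, so that is the treewidth.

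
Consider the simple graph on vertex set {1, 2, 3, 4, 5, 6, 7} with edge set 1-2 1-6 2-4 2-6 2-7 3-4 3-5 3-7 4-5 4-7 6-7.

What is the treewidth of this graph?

2

A width-2 tree decomposition is:
Bags: B1 = {2, 4, 7}  B2 = {2, 6, 7}  B3 = {3, 4, 7}  B4 = {1, 2, 6}  B5 = {3, 4, 5}
Tree: B1–B2, B1–B3, B2–B4, B3–B5
Every bag has size at most 3, so the width is 3 − 1 = 2 and tw(G) ≤ 2. On the other hand G contains the 3-clique {2, 4, 7}. A clique must lie in a single bag of any decomposition, so no decomposition can have width below 2. The upper and lower bounds meet at 2, so that is the treewidth.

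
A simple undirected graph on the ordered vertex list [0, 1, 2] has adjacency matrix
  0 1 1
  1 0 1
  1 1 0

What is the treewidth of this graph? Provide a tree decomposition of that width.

Treewidth 2.
One such decomposition:
Bags: B1 = {0, 1, 2}
Tree: (single bag)

A single bag containing all 3 vertices is trivially a valid decomposition of width 2. Conversely, {0, 1, 2} is a clique of size 3, and the vertices of any clique must share a bag in every tree decomposition; so some bag has ≥ 3 vertices and tw(G) ≥ 2. Therefore the treewidth is 2.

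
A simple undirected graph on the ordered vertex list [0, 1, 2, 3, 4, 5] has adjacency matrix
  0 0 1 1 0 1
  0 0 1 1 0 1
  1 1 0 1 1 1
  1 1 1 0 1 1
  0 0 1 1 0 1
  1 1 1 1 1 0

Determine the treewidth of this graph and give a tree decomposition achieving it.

Each bag holds 4 vertices, so the decomposition has width 3, which upper-bounds the treewidth. For the lower bound, the 4 vertices {0, 2, 3, 5} are pairwise adjacent, and any tree decomposition puts a clique entirely inside one bag — forcing width ≥ 3. Therefore the treewidth is 3.

Treewidth 3.
One optimal decomposition is:
Bags: B1 = {2, 3, 4, 5}  B2 = {0, 2, 3, 5}  B3 = {1, 2, 3, 5}
Tree: B1–B2, B2–B3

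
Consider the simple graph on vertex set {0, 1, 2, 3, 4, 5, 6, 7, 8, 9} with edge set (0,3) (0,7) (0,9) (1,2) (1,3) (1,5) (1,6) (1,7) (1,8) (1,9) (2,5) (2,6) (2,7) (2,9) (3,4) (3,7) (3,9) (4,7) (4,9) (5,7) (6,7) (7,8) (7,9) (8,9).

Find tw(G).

A width-3 tree decomposition is:
Bags: B1 = {1, 2, 7, 9}  B2 = {1, 2, 6, 7}  B3 = {1, 7, 8, 9}  B4 = {1, 3, 7, 9}  B5 = {1, 2, 5, 7}  B6 = {3, 4, 7, 9}  B7 = {0, 3, 7, 9}
Tree: B1–B2, B1–B3, B1–B4, B2–B5, B4–B6, B6–B7
Each bag holds 4 vertices, so the decomposition has width 3, which upper-bounds the treewidth. For the lower bound, the 4 vertices {0, 3, 7, 9} are pairwise adjacent, and any tree decomposition puts a clique entirely inside one bag — forcing width ≥ 3. Combining the bounds, tw(G) = 3.

3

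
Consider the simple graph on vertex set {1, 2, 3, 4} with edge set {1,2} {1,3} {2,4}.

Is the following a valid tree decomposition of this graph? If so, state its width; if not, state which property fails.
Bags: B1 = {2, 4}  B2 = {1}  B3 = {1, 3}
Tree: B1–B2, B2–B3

No — edge (2,1) lies in no bag.

A tree decomposition must satisfy three properties: every vertex lies in some bag; for every edge, both endpoints lie together in some bag; and for every vertex, the bags containing it form a connected subtree. Here edge (2,1) lies in no bag, so the decomposition is invalid.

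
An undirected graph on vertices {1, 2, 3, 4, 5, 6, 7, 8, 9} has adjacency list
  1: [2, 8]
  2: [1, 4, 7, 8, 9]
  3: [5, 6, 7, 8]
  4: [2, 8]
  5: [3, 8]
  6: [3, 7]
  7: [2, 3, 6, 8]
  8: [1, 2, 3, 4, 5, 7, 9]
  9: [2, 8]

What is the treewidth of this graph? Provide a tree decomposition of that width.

Treewidth 2.
Bags: B1 = {2, 7, 8}  B2 = {2, 4, 8}  B3 = {3, 7, 8}  B4 = {1, 2, 8}  B5 = {2, 8, 9}  B6 = {3, 5, 8}  B7 = {3, 6, 7}
Tree: B1–B2, B1–B3, B2–B4, B4–B5, B3–B6, B3–B7

Each bag holds 3 vertices, so the decomposition has width 2, which upper-bounds the treewidth. On the other hand G contains the 3-clique {1, 2, 8}. A clique must lie in a single bag of any decomposition, so no decomposition can have width below 2. Therefore the treewidth is 2.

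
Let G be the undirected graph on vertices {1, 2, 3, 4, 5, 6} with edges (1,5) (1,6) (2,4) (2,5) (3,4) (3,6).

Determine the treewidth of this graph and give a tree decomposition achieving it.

Each bag holds 3 vertices, so the decomposition has width 2, which upper-bounds the treewidth. For the lower bound, G contains the cycle 2–4–3–6–1–5–2, so G is not a forest; only forests have treewidth ≤ 1, hence tw(G) ≥ 2. Combining the bounds, tw(G) = 2.

Treewidth 2.
One optimal decomposition is:
Bags: B1 = {2, 3, 4}  B2 = {2, 3, 6}  B3 = {1, 2, 6}  B4 = {1, 2, 5}
Tree: B1–B2, B2–B3, B3–B4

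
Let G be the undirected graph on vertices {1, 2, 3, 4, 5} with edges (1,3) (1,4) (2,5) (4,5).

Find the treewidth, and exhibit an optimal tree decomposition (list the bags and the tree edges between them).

Treewidth 1.
Bags: B1 = {1, 3}  B2 = {1, 4}  B3 = {4, 5}  B4 = {2, 5}
Tree: B1–B2, B2–B3, B3–B4

Each bag holds 2 vertices, so the decomposition has width 1, which upper-bounds the treewidth. G has an edge, so its treewidth is at least 1. Combining the bounds, tw(G) = 1.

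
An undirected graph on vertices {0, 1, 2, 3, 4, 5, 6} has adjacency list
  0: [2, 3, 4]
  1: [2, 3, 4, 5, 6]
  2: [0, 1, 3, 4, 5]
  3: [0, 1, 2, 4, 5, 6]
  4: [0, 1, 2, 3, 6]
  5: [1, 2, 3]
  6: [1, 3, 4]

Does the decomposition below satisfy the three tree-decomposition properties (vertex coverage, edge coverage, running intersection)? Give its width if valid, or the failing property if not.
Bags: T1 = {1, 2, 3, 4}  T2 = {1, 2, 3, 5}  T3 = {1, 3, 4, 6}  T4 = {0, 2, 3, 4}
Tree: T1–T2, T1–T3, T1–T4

Every vertex of G appears in some bag (union = {0, 1, 2, 3, 4, 5, 6}); every edge is covered by a bag; and for each vertex v the set of bags containing v is connected in the bag tree. The decomposition is therefore valid. The largest bag has 4 vertices, so the width is 3.

Yes; width 3.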